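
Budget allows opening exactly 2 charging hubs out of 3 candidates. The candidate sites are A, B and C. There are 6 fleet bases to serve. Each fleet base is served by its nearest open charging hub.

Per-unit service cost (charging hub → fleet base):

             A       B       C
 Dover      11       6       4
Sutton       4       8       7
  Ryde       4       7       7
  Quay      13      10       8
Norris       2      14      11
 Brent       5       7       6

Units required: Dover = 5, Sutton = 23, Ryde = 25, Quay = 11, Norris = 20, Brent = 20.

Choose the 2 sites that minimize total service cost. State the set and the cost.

With exactly 2 open, each fleet base uses its cheapest among the chosen.
{A, C}: Dover→C 4·5=20, Sutton→A 4·23=92, Ryde→A 4·25=100, Quay→C 8·11=88, Norris→A 2·20=40, Brent→A 5·20=100. Service cost 440.
{A, B}: service cost 472
{B, C}: service cost 784
Among all 3 size-2 choices, {A, C} is lowest.

Choose A and C; total service cost 440.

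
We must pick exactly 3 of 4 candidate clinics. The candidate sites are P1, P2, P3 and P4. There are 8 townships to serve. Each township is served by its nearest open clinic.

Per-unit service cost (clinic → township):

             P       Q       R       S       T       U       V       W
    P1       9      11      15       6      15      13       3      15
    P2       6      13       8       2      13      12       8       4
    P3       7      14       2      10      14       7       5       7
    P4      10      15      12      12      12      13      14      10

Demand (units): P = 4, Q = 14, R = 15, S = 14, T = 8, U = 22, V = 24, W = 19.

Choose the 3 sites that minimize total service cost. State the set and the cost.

With exactly 3 open, each township uses its cheapest among the chosen.
{P1, P2, P3}: P→P2 6·4=24, Q→P1 11·14=154, R→P3 2·15=30, S→P2 2·14=28, T→P2 13·8=104, U→P3 7·22=154, V→P1 3·24=72, W→P2 4·19=76. Service cost 642.
{P2, P3, P4}: service cost 710
{P1, P3, P4}: service cost 751
Among all 4 size-3 choices, {P1, P2, P3} is lowest.

Choose P1, P2 and P3; total service cost 642.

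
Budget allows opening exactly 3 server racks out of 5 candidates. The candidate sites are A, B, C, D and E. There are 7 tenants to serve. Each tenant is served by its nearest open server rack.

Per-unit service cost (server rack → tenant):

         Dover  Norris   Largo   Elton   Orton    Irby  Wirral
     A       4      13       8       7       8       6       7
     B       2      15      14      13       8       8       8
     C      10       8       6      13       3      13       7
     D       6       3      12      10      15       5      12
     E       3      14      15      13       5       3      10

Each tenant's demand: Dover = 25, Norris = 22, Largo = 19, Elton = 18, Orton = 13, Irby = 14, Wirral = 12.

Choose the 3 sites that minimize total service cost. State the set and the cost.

Choose A, C and D; total service cost 599.

With exactly 3 open, each tenant uses its cheapest among the chosen.
{A, C, D}: Dover→A 4·25=100, Norris→D 3·22=66, Largo→C 6·19=114, Elton→A 7·18=126, Orton→C 3·13=39, Irby→D 5·14=70, Wirral→A 7·12=84. Service cost 599.
{C, D, E}: service cost 600
{B, C, D}: service cost 603
Among all 10 size-3 choices, {A, C, D} is lowest.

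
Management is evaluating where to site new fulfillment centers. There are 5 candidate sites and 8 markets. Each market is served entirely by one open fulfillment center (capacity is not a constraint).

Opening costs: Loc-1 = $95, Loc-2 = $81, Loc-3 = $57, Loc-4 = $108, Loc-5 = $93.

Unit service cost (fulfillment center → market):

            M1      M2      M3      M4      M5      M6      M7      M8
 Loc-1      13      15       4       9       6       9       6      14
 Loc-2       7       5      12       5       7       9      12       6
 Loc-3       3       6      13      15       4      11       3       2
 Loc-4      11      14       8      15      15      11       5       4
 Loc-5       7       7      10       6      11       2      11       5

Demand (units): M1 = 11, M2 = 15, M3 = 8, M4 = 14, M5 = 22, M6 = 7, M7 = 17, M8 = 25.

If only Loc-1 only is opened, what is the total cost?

Each market is assigned to its cheapest site among the open ones.
{Loc-1}: M1→Loc-1 13·11=143, M2→Loc-1 15·15=225, M3→Loc-1 4·8=32, M4→Loc-1 9·14=126, M5→Loc-1 6·22=132, M6→Loc-1 9·7=63, M7→Loc-1 6·17=102, M8→Loc-1 14·25=350. Service 1173; fixed 95; total 1268.

Total cost: 1268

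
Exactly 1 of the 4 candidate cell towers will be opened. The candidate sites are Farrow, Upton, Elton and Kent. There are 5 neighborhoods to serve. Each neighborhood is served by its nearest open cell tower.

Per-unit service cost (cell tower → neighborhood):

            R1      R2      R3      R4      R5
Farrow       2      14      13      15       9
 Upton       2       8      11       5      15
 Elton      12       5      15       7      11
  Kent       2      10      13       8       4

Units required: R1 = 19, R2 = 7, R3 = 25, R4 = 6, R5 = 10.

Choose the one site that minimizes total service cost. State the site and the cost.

Choose Kent only; total service cost 521.

With exactly 1 open, each neighborhood uses its cheapest among the chosen.
{Kent}: R1→Kent 2·19=38, R2→Kent 10·7=70, R3→Kent 13·25=325, R4→Kent 8·6=48, R5→Kent 4·10=40. Service cost 521.
{Upton}: service cost 549
{Farrow}: service cost 641
Among all 4 size-1 choices, {Kent} is lowest.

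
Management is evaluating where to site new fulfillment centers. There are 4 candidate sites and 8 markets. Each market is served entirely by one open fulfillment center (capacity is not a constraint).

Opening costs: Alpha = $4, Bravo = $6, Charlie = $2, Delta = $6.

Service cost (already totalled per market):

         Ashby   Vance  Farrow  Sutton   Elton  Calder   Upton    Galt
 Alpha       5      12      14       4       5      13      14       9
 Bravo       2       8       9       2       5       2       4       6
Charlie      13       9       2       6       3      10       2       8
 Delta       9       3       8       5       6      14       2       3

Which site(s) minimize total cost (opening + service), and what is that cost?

Open Bravo, Charlie and Delta; minimum total cost 33.

For any fixed open set, each market goes to its cheapest open site; total = fixed + service.
{Bravo, Charlie, Delta}: Ashby→Bravo 2, Vance→Delta 3, Farrow→Charlie 2, Sutton→Bravo 2, Elton→Charlie 3, Calder→Bravo 2, Upton→Charlie 2, Galt→Delta 3. Service 19; fixed 14; total 33.
{Bravo, Charlie}: service 27 + fixed 8 = 35
{Alpha, Bravo, Charlie, Delta}: service 19 + fixed 18 = 37
{Charlie}: service 53 + fixed 2 = 55
(All 15 nonempty subsets were checked; Bravo, Charlie and Delta is lowest.)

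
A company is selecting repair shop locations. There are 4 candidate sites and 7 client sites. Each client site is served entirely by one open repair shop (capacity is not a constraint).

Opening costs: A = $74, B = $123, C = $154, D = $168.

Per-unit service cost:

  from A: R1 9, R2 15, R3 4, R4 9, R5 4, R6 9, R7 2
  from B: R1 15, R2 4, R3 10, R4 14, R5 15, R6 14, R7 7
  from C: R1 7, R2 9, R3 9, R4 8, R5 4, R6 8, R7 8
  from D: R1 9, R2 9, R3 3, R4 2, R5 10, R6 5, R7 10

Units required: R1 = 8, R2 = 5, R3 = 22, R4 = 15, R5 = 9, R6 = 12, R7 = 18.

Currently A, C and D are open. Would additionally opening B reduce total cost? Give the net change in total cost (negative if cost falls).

No — net change +98 (cost rises by 98).

Current service cost with {A, C, D}: 329.
Adding B: each client site re-picks its cheapest; new service cost 304, saving 25.
Extra fixed cost: 123. Net change = 123 − 25 = 98.
(Totals: 725 → 823.)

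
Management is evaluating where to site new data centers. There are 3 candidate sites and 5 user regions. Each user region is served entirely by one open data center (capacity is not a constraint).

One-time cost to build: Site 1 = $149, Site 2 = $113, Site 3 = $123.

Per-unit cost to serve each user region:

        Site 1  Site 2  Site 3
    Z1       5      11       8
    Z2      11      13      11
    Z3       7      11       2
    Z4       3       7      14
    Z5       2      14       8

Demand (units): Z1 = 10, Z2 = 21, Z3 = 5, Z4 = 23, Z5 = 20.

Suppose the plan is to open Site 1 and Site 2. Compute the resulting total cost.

Each user region is assigned to its cheapest site among the open ones.
{Site 1, Site 2}: Z1→Site 1 5·10=50, Z2→Site 1 11·21=231, Z3→Site 1 7·5=35, Z4→Site 1 3·23=69, Z5→Site 1 2·20=40. Service 425; fixed 262; total 687.

Total cost: 687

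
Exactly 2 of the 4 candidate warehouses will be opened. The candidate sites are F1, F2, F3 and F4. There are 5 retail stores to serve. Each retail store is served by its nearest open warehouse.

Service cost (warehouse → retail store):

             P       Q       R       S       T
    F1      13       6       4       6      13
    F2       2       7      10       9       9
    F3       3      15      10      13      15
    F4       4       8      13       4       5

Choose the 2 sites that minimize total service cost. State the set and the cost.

With exactly 2 open, each retail store uses its cheapest among the chosen.
{F1, F4}: P→F4 4, Q→F1 6, R→F1 4, S→F4 4, T→F4 5. Service cost 23.
{F1, F2}: service cost 27
{F2, F4}: service cost 28
Among all 6 size-2 choices, {F1, F4} is lowest.

Choose F1 and F4; total service cost 23.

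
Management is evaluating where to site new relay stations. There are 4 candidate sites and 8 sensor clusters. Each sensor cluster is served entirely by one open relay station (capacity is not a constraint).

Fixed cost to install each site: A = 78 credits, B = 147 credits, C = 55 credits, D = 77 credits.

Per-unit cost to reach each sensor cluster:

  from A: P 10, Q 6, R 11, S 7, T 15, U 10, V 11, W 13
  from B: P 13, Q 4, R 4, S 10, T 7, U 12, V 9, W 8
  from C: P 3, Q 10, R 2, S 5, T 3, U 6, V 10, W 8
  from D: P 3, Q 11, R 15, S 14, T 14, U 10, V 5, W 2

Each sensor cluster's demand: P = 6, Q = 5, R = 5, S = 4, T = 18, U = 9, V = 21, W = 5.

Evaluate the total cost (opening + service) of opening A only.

Total cost: 907

Each sensor cluster is assigned to its cheapest site among the open ones.
{A}: P→A 10·6=60, Q→A 6·5=30, R→A 11·5=55, S→A 7·4=28, T→A 15·18=270, U→A 10·9=90, V→A 11·21=231, W→A 13·5=65. Service 829; fixed 78; total 907.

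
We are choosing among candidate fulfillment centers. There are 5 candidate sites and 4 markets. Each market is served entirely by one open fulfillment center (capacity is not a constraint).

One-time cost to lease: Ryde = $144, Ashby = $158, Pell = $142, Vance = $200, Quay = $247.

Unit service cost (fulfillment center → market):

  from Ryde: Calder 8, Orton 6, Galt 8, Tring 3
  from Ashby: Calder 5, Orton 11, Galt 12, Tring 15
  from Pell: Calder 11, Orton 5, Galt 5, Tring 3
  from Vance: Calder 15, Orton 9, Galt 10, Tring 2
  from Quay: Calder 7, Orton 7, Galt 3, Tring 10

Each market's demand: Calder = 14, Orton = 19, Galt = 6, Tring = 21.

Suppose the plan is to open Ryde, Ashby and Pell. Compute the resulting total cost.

Total cost: 702

Each market is assigned to its cheapest site among the open ones.
{Ryde, Ashby, Pell}: Calder→Ashby 5·14=70, Orton→Pell 5·19=95, Galt→Pell 5·6=30, Tring→Ryde 3·21=63. Service 258; fixed 444; total 702.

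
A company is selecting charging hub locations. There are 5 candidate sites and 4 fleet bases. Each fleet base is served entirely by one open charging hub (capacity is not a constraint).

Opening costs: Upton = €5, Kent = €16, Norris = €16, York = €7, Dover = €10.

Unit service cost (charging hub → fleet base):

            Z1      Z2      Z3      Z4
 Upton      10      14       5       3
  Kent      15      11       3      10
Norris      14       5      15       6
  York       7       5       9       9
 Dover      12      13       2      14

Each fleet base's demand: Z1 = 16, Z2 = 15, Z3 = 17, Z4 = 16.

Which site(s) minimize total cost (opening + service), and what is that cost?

For any fixed open set, each fleet base goes to its cheapest open site; total = fixed + service.
{Upton, York, Dover}: Z1→York 7·16=112, Z2→York 5·15=75, Z3→Dover 2·17=34, Z4→Upton 3·16=48. Service 269; fixed 22; total 291.
{Upton, Kent, York, Dover}: Z1→York 7·16=112, Z2→York 5·15=75, Z3→Dover 2·17=34, Z4→Upton 3·16=48. Service 269; fixed 38; total 307.
{Upton, Norris, York, Dover}: Z1→York 7·16=112, Z2→Norris 5·15=75, Z3→Dover 2·17=34, Z4→Upton 3·16=48. Service 269; fixed 38; total 307.
{Upton, Kent, Norris, York, Dover}: service 269 + fixed 54 = 323
No other subset beats 291.

Open Upton, York and Dover; minimum total cost 291.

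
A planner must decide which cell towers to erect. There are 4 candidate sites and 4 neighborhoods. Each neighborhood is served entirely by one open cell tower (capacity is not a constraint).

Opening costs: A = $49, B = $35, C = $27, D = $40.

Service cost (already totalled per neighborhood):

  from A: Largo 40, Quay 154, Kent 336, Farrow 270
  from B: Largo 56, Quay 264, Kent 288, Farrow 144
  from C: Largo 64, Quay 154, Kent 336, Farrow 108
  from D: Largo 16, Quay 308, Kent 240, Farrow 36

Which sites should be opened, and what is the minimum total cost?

Open C and D; minimum total cost 513.

For any fixed open set, each neighborhood goes to its cheapest open site; total = fixed + service.
{C, D}: Largo→D 16, Quay→C 154, Kent→D 240, Farrow→D 36. Service 446; fixed 67; total 513.
{A, D}: Largo→D 16, Quay→A 154, Kent→D 240, Farrow→D 36. Service 446; fixed 89; total 535.
{B, C, D}: Largo→D 16, Quay→C 154, Kent→D 240, Farrow→D 36. Service 446; fixed 102; total 548.
{A, B, C, D}: Largo→D 16, Quay→A 154, Kent→D 240, Farrow→D 36. Service 446; fixed 151; total 597.
No other subset beats 513.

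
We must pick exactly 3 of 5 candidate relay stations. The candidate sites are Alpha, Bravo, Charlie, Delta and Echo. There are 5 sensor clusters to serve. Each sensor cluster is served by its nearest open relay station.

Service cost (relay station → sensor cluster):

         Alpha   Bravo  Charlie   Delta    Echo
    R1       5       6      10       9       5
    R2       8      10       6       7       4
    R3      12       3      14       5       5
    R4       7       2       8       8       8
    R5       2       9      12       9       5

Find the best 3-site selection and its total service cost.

Choose Alpha, Bravo and Echo; total service cost 16.

With exactly 3 open, each sensor cluster uses its cheapest among the chosen.
{Alpha, Bravo, Echo}: R1→Alpha 5, R2→Echo 4, R3→Bravo 3, R4→Bravo 2, R5→Alpha 2. Service cost 16.
{Alpha, Bravo, Charlie}: service cost 18
{Alpha, Bravo, Delta}: service cost 19
Among all 10 size-3 choices, {Alpha, Bravo, Echo} is lowest.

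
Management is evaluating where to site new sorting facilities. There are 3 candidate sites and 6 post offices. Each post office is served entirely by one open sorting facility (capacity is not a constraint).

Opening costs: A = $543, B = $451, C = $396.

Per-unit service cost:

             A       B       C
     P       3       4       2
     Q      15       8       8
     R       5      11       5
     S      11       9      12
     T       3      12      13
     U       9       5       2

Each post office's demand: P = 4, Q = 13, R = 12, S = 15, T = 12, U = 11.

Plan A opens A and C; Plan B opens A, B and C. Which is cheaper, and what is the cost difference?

Plan A is cheaper by 421.

Plan A: {A, C}: P→C 2·4=8, Q→C 8·13=104, R→A 5·12=60, S→A 11·15=165, T→A 3·12=36, U→C 2·11=22. Service 395; fixed 939; total 1334.
Plan B: {A, B, C}: P→C 2·4=8, Q→B 8·13=104, R→A 5·12=60, S→B 9·15=135, T→A 3·12=36, U→C 2·11=22. Service 365; fixed 1390; total 1755.
Difference: |1334 − 1755| = 421.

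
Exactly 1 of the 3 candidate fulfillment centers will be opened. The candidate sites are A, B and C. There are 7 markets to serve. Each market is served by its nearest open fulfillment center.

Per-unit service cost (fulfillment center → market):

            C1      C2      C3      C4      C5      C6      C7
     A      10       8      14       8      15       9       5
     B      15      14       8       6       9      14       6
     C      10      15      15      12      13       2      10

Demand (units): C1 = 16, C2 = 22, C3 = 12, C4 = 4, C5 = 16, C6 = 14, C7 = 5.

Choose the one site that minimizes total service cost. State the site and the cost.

With exactly 1 open, each market uses its cheapest among the chosen.
{A}: C1→A 10·16=160, C2→A 8·22=176, C3→A 14·12=168, C4→A 8·4=32, C5→A 15·16=240, C6→A 9·14=126, C7→A 5·5=25. Service cost 927.
{C}: service cost 1004
{B}: service cost 1038
Among all 3 size-1 choices, {A} is lowest.

Choose A only; total service cost 927.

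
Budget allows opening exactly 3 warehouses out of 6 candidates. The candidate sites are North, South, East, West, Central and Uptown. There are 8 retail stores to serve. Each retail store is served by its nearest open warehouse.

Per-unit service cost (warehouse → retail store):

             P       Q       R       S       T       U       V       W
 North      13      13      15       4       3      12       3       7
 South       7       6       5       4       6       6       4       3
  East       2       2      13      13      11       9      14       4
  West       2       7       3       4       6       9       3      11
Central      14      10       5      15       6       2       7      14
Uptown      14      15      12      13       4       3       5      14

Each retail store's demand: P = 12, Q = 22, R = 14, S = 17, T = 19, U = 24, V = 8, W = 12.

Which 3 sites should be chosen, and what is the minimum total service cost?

Choose North, East and Central; total service cost 383.

With exactly 3 open, each retail store uses its cheapest among the chosen.
{North, East, Central}: P→East 2·12=24, Q→East 2·22=44, R→Central 5·14=70, S→North 4·17=68, T→North 3·19=57, U→Central 2·24=48, V→North 3·8=24, W→East 4·12=48. Service cost 383.
{East, West, Uptown}: service cost 398
{East, West, Central}: service cost 412
Among all 20 size-3 choices, {North, East, Central} is lowest.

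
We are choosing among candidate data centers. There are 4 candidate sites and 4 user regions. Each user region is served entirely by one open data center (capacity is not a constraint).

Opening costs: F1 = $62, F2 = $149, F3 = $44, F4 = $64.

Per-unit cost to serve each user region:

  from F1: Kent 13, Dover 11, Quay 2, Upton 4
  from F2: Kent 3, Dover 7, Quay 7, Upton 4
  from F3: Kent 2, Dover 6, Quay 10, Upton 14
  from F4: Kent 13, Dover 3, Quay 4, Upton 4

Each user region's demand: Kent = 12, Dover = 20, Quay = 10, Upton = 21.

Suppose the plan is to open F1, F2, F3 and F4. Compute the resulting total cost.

Total cost: 507

Each user region is assigned to its cheapest site among the open ones.
{F1, F2, F3, F4}: Kent→F3 2·12=24, Dover→F4 3·20=60, Quay→F1 2·10=20, Upton→F1 4·21=84. Service 188; fixed 319; total 507.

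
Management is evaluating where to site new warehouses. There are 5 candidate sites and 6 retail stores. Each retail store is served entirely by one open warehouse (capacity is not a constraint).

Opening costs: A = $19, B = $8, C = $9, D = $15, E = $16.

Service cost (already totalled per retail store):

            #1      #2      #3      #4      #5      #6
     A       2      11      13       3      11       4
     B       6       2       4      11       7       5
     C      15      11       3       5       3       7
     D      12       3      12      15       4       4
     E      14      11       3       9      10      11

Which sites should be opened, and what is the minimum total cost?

For any fixed open set, each retail store goes to its cheapest open site; total = fixed + service.
{B, C}: #1→B 6, #2→B 2, #3→C 3, #4→C 5, #5→C 3, #6→B 5. Service 24; fixed 17; total 41.
{B}: #1→B 6, #2→B 2, #3→B 4, #4→B 11, #5→B 7, #6→B 5. Service 35; fixed 8; total 43.
{A, B}: service 22 + fixed 27 = 49
{A, B, C, D, E}: service 17 + fixed 67 = 84
No other subset beats 41.

Open B and C; minimum total cost 41.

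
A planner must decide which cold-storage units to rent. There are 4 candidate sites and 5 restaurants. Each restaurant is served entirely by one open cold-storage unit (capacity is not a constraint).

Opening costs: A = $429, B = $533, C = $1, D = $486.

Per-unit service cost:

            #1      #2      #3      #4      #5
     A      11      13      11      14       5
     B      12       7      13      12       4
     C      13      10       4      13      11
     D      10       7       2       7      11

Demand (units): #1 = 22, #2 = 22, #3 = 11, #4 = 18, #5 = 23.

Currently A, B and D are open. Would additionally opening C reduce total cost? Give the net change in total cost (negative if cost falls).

Current service cost with {A, B, D}: 614.
Adding C: each restaurant re-picks its cheapest; new service cost 614, saving 0.
Extra fixed cost: 1. Net change = 1 − 0 = 1.
(Totals: 2062 → 2063.)

No — net change +1 (cost rises by 1).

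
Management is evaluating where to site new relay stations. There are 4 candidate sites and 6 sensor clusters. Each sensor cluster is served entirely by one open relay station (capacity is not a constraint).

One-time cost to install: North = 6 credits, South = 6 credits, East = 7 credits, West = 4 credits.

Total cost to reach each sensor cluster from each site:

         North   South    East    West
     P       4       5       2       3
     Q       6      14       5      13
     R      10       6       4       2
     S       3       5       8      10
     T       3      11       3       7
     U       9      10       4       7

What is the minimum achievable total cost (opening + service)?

Minimum total cost: 33

For any fixed open set, each sensor cluster goes to its cheapest open site; total = fixed + service.
{East}: P→East 2, Q→East 5, R→East 4, S→East 8, T→East 3, U→East 4. Service 26; fixed 7; total 33.
{North, East}: P→East 2, Q→East 5, R→East 4, S→North 3, T→North 3, U→East 4. Service 21; fixed 13; total 34.
{North, West}: P→West 3, Q→North 6, R→West 2, S→North 3, T→North 3, U→West 7. Service 24; fixed 10; total 34.
{North, South, East, West}: service 19 + fixed 23 = 42
No other subset beats 33.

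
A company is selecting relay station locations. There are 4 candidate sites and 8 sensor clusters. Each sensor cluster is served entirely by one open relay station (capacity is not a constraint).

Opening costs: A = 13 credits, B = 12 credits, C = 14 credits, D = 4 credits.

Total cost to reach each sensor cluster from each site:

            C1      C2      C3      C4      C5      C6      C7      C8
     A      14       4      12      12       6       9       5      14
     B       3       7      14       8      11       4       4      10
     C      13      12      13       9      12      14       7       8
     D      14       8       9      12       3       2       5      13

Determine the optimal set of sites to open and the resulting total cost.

Open B and D; minimum total cost 62.

For any fixed open set, each sensor cluster goes to its cheapest open site; total = fixed + service.
{B, D}: C1→B 3, C2→B 7, C3→D 9, C4→B 8, C5→D 3, C6→D 2, C7→B 4, C8→B 10. Service 46; fixed 16; total 62.
{D}: C1→D 14, C2→D 8, C3→D 9, C4→D 12, C5→D 3, C6→D 2, C7→D 5, C8→D 13. Service 66; fixed 4; total 70.
{A, B, D}: C1→B 3, C2→A 4, C3→D 9, C4→B 8, C5→D 3, C6→D 2, C7→B 4, C8→B 10. Service 43; fixed 29; total 72.
{A, B, C, D}: service 41 + fixed 43 = 84
(All 15 nonempty subsets were checked; B and D is lowest.)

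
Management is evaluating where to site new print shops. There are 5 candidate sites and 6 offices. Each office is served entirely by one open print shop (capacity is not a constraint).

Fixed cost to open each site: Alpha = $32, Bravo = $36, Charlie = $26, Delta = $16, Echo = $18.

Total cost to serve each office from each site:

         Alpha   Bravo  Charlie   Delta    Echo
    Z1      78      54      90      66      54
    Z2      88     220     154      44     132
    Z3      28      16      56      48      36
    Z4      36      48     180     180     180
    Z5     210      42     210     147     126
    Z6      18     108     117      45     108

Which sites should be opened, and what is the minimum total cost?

Open Alpha, Bravo and Delta; minimum total cost 294.

For any fixed open set, each office goes to its cheapest open site; total = fixed + service.
{Alpha, Bravo, Delta}: Z1→Bravo 54, Z2→Delta 44, Z3→Bravo 16, Z4→Alpha 36, Z5→Bravo 42, Z6→Alpha 18. Service 210; fixed 84; total 294.
{Bravo, Delta}: service 249 + fixed 52 = 301
{Alpha, Bravo, Delta, Echo}: service 210 + fixed 102 = 312
{Alpha, Bravo, Charlie, Delta, Echo}: Z1→Bravo 54, Z2→Delta 44, Z3→Bravo 16, Z4→Alpha 36, Z5→Bravo 42, Z6→Alpha 18. Service 210; fixed 128; total 338.
No other subset beats 294.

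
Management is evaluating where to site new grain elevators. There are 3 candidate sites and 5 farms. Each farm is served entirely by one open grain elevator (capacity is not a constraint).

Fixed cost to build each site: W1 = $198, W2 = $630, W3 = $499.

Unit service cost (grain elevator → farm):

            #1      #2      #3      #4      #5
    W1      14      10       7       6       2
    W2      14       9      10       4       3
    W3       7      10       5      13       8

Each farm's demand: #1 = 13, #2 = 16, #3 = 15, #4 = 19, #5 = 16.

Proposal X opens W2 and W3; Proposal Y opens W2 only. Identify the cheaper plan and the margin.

Proposal X: {W2, W3}: #1→W3 7·13=91, #2→W2 9·16=144, #3→W3 5·15=75, #4→W2 4·19=76, #5→W2 3·16=48. Service 434; fixed 1129; total 1563.
Proposal Y: {W2}: #1→W2 14·13=182, #2→W2 9·16=144, #3→W2 10·15=150, #4→W2 4·19=76, #5→W2 3·16=48. Service 600; fixed 630; total 1230.
Difference: |1563 − 1230| = 333.

Proposal Y is cheaper by 333.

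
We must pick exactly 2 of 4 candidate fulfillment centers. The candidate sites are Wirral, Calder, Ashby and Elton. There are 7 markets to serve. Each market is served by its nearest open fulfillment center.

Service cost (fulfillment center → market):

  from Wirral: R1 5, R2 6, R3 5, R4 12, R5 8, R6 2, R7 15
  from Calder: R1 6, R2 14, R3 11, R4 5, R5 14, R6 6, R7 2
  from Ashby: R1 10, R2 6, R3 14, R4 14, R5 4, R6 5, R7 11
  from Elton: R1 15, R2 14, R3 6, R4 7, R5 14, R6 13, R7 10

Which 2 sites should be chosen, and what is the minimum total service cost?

Choose Wirral and Calder; total service cost 33.

With exactly 2 open, each market uses its cheapest among the chosen.
{Wirral, Calder}: R1→Wirral 5, R2→Wirral 6, R3→Wirral 5, R4→Calder 5, R5→Wirral 8, R6→Wirral 2, R7→Calder 2. Service cost 33.
{Calder, Ashby}: service cost 39
{Wirral, Elton}: service cost 43
Among all 6 size-2 choices, {Wirral, Calder} is lowest.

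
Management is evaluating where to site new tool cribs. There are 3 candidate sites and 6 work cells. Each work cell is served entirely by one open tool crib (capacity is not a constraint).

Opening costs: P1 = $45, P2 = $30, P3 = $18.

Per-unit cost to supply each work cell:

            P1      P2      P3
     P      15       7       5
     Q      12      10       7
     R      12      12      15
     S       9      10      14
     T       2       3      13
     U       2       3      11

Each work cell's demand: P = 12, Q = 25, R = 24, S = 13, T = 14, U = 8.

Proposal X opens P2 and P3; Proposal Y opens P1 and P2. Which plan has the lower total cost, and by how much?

Proposal X: {P2, P3}: P→P3 5·12=60, Q→P3 7·25=175, R→P2 12·24=288, S→P2 10·13=130, T→P2 3·14=42, U→P2 3·8=24. Service 719; fixed 48; total 767.
Proposal Y: {P1, P2}: P→P2 7·12=84, Q→P2 10·25=250, R→P1 12·24=288, S→P1 9·13=117, T→P1 2·14=28, U→P1 2·8=16. Service 783; fixed 75; total 858.
Difference: |767 − 858| = 91.

Proposal X is cheaper by 91.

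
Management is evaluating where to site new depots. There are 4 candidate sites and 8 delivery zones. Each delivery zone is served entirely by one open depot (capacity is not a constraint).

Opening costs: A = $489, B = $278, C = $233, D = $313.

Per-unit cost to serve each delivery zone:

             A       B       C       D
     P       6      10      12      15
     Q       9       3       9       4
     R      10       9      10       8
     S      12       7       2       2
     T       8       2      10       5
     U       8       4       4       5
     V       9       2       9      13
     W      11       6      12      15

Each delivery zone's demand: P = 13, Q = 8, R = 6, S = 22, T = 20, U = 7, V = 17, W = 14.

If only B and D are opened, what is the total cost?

Each delivery zone is assigned to its cheapest site among the open ones.
{B, D}: P→B 10·13=130, Q→B 3·8=24, R→D 8·6=48, S→D 2·22=44, T→B 2·20=40, U→B 4·7=28, V→B 2·17=34, W→B 6·14=84. Service 432; fixed 591; total 1023.

Total cost: 1023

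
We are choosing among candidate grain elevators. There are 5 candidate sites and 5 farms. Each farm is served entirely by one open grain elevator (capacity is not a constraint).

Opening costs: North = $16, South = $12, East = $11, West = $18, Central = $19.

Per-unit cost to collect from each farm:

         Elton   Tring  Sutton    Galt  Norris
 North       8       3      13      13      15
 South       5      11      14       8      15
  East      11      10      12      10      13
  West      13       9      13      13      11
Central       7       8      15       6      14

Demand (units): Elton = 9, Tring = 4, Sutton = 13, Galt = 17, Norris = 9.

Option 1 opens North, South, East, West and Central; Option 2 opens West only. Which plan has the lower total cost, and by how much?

Option 1: {North, South, East, West, Central}: Elton→South 5·9=45, Tring→North 3·4=12, Sutton→East 12·13=156, Galt→Central 6·17=102, Norris→West 11·9=99. Service 414; fixed 76; total 490.
Option 2: {West}: Elton→West 13·9=117, Tring→West 9·4=36, Sutton→West 13·13=169, Galt→West 13·17=221, Norris→West 11·9=99. Service 642; fixed 18; total 660.
Difference: |490 − 660| = 170.

Option 1 is cheaper by 170.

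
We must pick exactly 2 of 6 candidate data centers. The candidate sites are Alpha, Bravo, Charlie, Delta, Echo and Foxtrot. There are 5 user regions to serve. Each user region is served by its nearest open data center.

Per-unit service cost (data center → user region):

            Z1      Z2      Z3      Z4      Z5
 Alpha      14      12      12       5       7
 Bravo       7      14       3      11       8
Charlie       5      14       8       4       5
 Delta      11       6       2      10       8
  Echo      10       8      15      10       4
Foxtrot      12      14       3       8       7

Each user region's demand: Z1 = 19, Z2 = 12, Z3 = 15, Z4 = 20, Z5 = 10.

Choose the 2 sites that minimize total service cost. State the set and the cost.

Choose Charlie and Delta; total service cost 327.

With exactly 2 open, each user region uses its cheapest among the chosen.
{Charlie, Delta}: Z1→Charlie 5·19=95, Z2→Delta 6·12=72, Z3→Delta 2·15=30, Z4→Charlie 4·20=80, Z5→Charlie 5·10=50. Service cost 327.
{Charlie, Echo}: service cost 431
{Bravo, Charlie}: service cost 438
Among all 15 size-2 choices, {Charlie, Delta} is lowest.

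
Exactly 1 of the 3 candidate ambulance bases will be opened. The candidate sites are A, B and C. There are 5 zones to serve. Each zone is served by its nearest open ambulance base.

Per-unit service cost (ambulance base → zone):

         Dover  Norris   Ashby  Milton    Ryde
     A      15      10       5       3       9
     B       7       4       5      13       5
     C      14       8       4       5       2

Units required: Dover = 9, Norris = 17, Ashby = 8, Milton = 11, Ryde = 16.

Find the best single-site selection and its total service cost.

Choose C only; total service cost 381.

With exactly 1 open, each zone uses its cheapest among the chosen.
{C}: Dover→C 14·9=126, Norris→C 8·17=136, Ashby→C 4·8=32, Milton→C 5·11=55, Ryde→C 2·16=32. Service cost 381.
{B}: service cost 394
{A}: service cost 522
Among all 3 size-1 choices, {C} is lowest.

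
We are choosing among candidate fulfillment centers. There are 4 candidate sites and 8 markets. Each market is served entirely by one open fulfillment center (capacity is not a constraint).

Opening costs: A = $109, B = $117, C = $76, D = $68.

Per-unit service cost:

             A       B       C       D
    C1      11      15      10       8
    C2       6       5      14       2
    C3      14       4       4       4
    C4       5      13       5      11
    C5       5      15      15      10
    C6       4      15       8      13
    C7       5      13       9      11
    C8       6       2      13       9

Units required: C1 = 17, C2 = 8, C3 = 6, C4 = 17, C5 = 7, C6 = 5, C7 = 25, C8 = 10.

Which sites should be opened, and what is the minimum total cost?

Open A and D; minimum total cost 678.

For any fixed open set, each market goes to its cheapest open site; total = fixed + service.
{A, D}: C1→D 8·17=136, C2→D 2·8=16, C3→D 4·6=24, C4→A 5·17=85, C5→A 5·7=35, C6→A 4·5=20, C7→A 5·25=125, C8→A 6·10=60. Service 501; fixed 177; total 678.
{A, C}: C1→C 10·17=170, C2→A 6·8=48, C3→C 4·6=24, C4→A 5·17=85, C5→A 5·7=35, C6→A 4·5=20, C7→A 5·25=125, C8→A 6·10=60. Service 567; fixed 185; total 752.
{A}: service 644 + fixed 109 = 753
{A, B, C, D}: service 461 + fixed 370 = 831
No other subset beats 678.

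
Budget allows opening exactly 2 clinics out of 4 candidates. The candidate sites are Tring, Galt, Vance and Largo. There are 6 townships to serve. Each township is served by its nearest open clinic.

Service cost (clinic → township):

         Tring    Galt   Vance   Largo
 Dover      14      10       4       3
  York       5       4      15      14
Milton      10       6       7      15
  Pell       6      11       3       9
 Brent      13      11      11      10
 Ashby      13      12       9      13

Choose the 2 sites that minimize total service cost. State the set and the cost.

Choose Galt and Vance; total service cost 37.

With exactly 2 open, each township uses its cheapest among the chosen.
{Galt, Vance}: Dover→Vance 4, York→Galt 4, Milton→Galt 6, Pell→Vance 3, Brent→Galt 11, Ashby→Vance 9. Service cost 37.
{Tring, Vance}: service cost 39
{Galt, Largo}: service cost 44
Among all 6 size-2 choices, {Galt, Vance} is lowest.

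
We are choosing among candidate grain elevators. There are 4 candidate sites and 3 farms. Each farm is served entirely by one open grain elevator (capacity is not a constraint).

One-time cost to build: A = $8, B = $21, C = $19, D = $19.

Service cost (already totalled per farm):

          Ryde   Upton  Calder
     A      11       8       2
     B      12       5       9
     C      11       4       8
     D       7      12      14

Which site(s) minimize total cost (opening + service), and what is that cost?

Open A only; minimum total cost 29.

For any fixed open set, each farm goes to its cheapest open site; total = fixed + service.
{A}: Ryde→A 11, Upton→A 8, Calder→A 2. Service 21; fixed 8; total 29.
{C}: Ryde→C 11, Upton→C 4, Calder→C 8. Service 23; fixed 19; total 42.
{A, C}: service 17 + fixed 27 = 44
{A, B, C, D}: Ryde→D 7, Upton→C 4, Calder→A 2. Service 13; fixed 67; total 80.
No other subset beats 29.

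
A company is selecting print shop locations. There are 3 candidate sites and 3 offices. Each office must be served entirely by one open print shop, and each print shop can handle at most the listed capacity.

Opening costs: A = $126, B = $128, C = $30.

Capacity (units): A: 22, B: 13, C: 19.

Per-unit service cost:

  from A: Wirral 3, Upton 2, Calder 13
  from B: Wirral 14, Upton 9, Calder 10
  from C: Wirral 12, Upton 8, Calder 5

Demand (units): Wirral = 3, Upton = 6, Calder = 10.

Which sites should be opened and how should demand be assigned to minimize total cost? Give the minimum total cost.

Open {C}: Wirral→C 12·3=36, Upton→C 8·6=48, Calder→C 5·10=50.
Loads: C carries 19/19. Service 134; fixed 30; total 164.
Next best feasible plan costs 227.

Minimum total cost: 164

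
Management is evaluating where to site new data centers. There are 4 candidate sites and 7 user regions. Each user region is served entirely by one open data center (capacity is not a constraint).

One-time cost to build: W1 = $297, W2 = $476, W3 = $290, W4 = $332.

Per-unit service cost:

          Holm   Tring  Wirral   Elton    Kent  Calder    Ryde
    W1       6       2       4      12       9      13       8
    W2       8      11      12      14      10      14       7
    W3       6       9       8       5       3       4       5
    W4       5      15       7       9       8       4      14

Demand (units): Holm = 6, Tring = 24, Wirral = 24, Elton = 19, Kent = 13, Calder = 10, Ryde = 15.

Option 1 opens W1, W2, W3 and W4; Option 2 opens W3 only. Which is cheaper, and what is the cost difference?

Option 2 is cheaper by 835.

Option 1: {W1, W2, W3, W4}: Holm→W4 5·6=30, Tring→W1 2·24=48, Wirral→W1 4·24=96, Elton→W3 5·19=95, Kent→W3 3·13=39, Calder→W3 4·10=40, Ryde→W3 5·15=75. Service 423; fixed 1395; total 1818.
Option 2: {W3}: Holm→W3 6·6=36, Tring→W3 9·24=216, Wirral→W3 8·24=192, Elton→W3 5·19=95, Kent→W3 3·13=39, Calder→W3 4·10=40, Ryde→W3 5·15=75. Service 693; fixed 290; total 983.
Difference: |1818 − 983| = 835.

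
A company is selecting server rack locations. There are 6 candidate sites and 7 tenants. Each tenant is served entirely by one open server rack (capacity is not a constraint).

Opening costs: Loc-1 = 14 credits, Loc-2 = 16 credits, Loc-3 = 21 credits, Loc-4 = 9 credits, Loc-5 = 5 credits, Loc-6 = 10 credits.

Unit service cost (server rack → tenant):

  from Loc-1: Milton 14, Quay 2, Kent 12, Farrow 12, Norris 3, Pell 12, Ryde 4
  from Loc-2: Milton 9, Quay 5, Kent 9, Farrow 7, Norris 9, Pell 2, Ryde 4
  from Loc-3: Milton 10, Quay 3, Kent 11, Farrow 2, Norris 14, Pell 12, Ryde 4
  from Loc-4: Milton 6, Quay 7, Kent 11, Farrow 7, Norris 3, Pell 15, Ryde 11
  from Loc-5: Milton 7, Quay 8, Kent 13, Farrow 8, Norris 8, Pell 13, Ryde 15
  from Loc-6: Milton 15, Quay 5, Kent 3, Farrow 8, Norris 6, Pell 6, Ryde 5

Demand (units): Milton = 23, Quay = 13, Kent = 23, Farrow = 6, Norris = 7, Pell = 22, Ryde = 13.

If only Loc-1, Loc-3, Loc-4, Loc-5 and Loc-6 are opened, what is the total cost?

Total cost: 509

Each tenant is assigned to its cheapest site among the open ones.
{Loc-1, Loc-3, Loc-4, Loc-5, Loc-6}: Milton→Loc-4 6·23=138, Quay→Loc-1 2·13=26, Kent→Loc-6 3·23=69, Farrow→Loc-3 2·6=12, Norris→Loc-1 3·7=21, Pell→Loc-6 6·22=132, Ryde→Loc-1 4·13=52. Service 450; fixed 59; total 509.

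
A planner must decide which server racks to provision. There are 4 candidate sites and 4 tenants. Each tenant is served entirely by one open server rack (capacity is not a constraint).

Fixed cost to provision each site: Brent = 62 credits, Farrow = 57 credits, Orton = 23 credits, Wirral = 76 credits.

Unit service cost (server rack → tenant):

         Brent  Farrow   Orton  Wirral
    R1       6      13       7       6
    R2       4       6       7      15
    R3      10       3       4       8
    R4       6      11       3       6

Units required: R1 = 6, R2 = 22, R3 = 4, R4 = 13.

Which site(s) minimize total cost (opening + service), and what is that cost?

For any fixed open set, each tenant goes to its cheapest open site; total = fixed + service.
{Brent, Orton}: R1→Brent 6·6=36, R2→Brent 4·22=88, R3→Orton 4·4=16, R4→Orton 3·13=39. Service 179; fixed 85; total 264.
{Orton}: service 251 + fixed 23 = 274
{Brent}: R1→Brent 6·6=36, R2→Brent 4·22=88, R3→Brent 10·4=40, R4→Brent 6·13=78. Service 242; fixed 62; total 304.
{Brent, Farrow, Orton, Wirral}: service 175 + fixed 218 = 393
No other subset beats 264.

Open Brent and Orton; minimum total cost 264.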